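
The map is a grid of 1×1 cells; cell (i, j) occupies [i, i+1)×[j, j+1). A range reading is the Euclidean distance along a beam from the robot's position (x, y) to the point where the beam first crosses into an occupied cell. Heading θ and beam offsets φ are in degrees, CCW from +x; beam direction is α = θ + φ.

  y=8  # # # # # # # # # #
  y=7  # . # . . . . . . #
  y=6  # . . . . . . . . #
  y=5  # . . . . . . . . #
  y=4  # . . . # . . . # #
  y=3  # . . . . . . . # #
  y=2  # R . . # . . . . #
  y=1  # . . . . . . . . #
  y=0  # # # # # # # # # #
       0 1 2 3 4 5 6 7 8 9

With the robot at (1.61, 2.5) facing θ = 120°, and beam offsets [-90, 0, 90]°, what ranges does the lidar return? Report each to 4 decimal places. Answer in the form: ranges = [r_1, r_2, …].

ranges = [3.0000, 1.2200, 0.7044]

beam 1: φ=-90°, α=30°
  cosα=0.8660 sinα=0.5000 | (1,2) | tMaxX 0.4503 tMaxY 1.0000 | tΔX 1.1547 tΔY 2.0000
    t=0.4503 [x] (2,2)
    t=1.0000 [y] (2,3)
    t=1.6050 [x] (3,3)
    t=2.7597 [x] (4,3)
    t=3.0000 [y] (4,4) — stop
  → r_1 = 3.0000
beam 2: φ=0°, α=120°
  cosα=-0.5000 sinα=0.8660 | (1,2) | tMaxX 1.2200 tMaxY 0.5774 | tΔX 2.0000 tΔY 1.1547
    t=0.5774 [y] (1,3)
    t=1.2200 [x] (0,3) — stop
  → r_2 = 1.2200
beam 3: φ=90°, α=210°
  cosα=-0.8660 sinα=-0.5000 | (1,2) | tMaxX 0.7044 tMaxY 1.0000 | tΔX 1.1547 tΔY 2.0000
    t=0.7044 [x] (0,2) — stop
  → r_3 = 0.7044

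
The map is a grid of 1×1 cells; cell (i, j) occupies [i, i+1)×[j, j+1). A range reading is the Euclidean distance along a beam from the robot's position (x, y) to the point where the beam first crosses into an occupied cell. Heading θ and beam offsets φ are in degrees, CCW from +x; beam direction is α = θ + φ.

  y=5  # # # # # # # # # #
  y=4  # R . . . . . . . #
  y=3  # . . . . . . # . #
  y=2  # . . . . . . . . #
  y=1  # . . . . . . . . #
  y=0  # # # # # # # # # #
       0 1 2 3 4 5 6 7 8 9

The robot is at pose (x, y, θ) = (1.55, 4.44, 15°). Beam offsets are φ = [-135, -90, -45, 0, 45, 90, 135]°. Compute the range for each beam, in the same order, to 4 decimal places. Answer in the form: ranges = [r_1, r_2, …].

beam 1: φ=-135°, α=240°
  cosα=-0.5000 sinα=-0.8660 | (1,4) | tMaxX 1.1000 tMaxY 0.5081 | tΔX 2.0000 tΔY 1.1547
    t=0.5081 [y] (1,3)
    t=1.1000 [x] (0,3) — stop
  → r_1 = 1.1000
beam 2: φ=-90°, α=285°
  cosα=0.2588 sinα=-0.9659 | (1,4) | tMaxX 1.7387 tMaxY 0.4555 | tΔX 3.8637 tΔY 1.0353
    t=0.4555 [y] (1,3)
    t=1.4908 [y] (1,2)
    t=1.7387 [x] (2,2)
    t=2.5261 [y] (2,1)
    t=3.5614 [y] (2,0) — stop
  → r_2 = 3.5614
beam 3: φ=-45°, α=330°
  cosα=0.8660 sinα=-0.5000 | (1,4) | tMaxX 0.5196 tMaxY 0.8800 | tΔX 1.1547 tΔY 2.0000
    t=0.5196 [x] (2,4)
    t=0.8800 [y] (2,3)
    t=1.6743 [x] (3,3)
    t=2.8290 [x] (4,3)
    t=2.8800 [y] (4,2)
    t=3.9837 [x] (5,2)
    t=4.8800 [y] (5,1)
    t=5.1384 [x] (6,1)
    t=6.2931 [x] (7,1)
    t=6.8800 [y] (7,0) — stop
  → r_3 = 6.8800
beam 4: φ=0°, α=15°
  cosα=0.9659 sinα=0.2588 | (1,4) | tMaxX 0.4659 tMaxY 2.1637 | tΔX 1.0353 tΔY 3.8637
    t=0.4659 [x] (2,4)
    t=1.5012 [x] (3,4)
    t=2.1637 [y] (3,5) — stop
  → r_4 = 2.1637
beam 5: φ=45°, α=60°
  cosα=0.5000 sinα=0.8660 | (1,4) | tMaxX 0.9000 tMaxY 0.6466 | tΔX 2.0000 tΔY 1.1547
    t=0.6466 [y] (1,5) — stop
  → r_5 = 0.6466
beam 6: φ=90°, α=105°
  cosα=-0.2588 sinα=0.9659 | (1,4) | tMaxX 2.1250 tMaxY 0.5798 | tΔX 3.8637 tΔY 1.0353
    t=0.5798 [y] (1,5) — stop
  → r_6 = 0.5798
beam 7: φ=135°, α=150°
  cosα=-0.8660 sinα=0.5000 | (1,4) | tMaxX 0.6351 tMaxY 1.1200 | tΔX 1.1547 tΔY 2.0000
    t=0.6351 [x] (0,4) — stop
  → r_7 = 0.6351

ranges = [1.1000, 3.5614, 6.8800, 2.1637, 0.6466, 0.5798, 0.6351]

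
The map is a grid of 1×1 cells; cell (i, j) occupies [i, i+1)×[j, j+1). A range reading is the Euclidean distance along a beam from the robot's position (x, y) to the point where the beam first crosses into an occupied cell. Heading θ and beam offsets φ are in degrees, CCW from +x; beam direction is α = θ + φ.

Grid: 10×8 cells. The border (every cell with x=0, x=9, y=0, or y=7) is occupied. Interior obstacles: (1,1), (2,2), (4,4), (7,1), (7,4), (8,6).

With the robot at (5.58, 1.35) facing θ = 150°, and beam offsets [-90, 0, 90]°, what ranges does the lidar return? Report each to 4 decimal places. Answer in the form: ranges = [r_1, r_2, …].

beam 1: φ=-90°, α=60°
  cosα=0.5000 sinα=0.8660 | (5,1) | tMaxX 0.8400 tMaxY 0.7506 | tΔX 2.0000 tΔY 1.1547
    t=0.7506 [y] (5,2)
    t=0.8400 [x] (6,2)
    t=1.9053 [y] (6,3)
    t=2.8400 [x] (7,3)
    t=3.0600 [y] (7,4) — stop
  → r_1 = 3.0600
beam 2: φ=0°, α=150°
  cosα=-0.8660 sinα=0.5000 | (5,1) | tMaxX 0.6697 tMaxY 1.3000 | tΔX 1.1547 tΔY 2.0000
    t=0.6697 [x] (4,1)
    t=1.3000 [y] (4,2)
    t=1.8244 [x] (3,2)
    t=2.9791 [x] (2,2) — stop
  → r_2 = 2.9791
beam 3: φ=90°, α=240°
  cosα=-0.5000 sinα=-0.8660 | (5,1) | tMaxX 1.1600 tMaxY 0.4041 | tΔX 2.0000 tΔY 1.1547
    t=0.4041 [y] (5,0) — stop
  → r_3 = 0.4041

ranges = [3.0600, 2.9791, 0.4041]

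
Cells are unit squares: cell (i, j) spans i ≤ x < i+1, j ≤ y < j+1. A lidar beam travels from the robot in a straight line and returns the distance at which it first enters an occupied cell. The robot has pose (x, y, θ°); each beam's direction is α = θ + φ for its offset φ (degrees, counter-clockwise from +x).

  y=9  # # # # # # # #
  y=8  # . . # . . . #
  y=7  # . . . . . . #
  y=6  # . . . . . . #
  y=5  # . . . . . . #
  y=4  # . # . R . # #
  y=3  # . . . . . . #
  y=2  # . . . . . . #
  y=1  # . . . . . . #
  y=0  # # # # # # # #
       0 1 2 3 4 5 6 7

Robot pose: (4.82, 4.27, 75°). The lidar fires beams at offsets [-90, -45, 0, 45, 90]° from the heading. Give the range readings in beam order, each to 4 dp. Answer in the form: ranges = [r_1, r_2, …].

beam 1: φ=-90°, α=345°
  dir = (cos 345°, sin 345°) = (0.9659, -0.2588); from cell (4,4)
  next x-line at t=0.1863, next y-line at t=1.0432; Δt_x=1.0353, Δt_y=3.8637
    x: enter (5,4) at t=0.1863
    y: enter (5,3) at t=1.0432
    x: enter (6,3) at t=1.2216
    x: enter (7,3) at t=2.2569 ← occupied
  → r_1 = 2.2569
beam 2: φ=-45°, α=30°
  dir = (cos 30°, sin 30°) = (0.8660, 0.5000); from cell (4,4)
  next x-line at t=0.2078, next y-line at t=1.4600; Δt_x=1.1547, Δt_y=2.0000
    x: enter (5,4) at t=0.2078
    x: enter (6,4) at t=1.3625 ← occupied
  → r_2 = 1.3625
beam 3: φ=0°, α=75°
  dir = (cos 75°, sin 75°) = (0.2588, 0.9659); from cell (4,4)
  next x-line at t=0.6955, next y-line at t=0.7558; Δt_x=3.8637, Δt_y=1.0353
    x: enter (5,4) at t=0.6955
    y: enter (5,5) at t=0.7558
    y: enter (5,6) at t=1.7910
    y: enter (5,7) at t=2.8263
    y: enter (5,8) at t=3.8616
    x: enter (6,8) at t=4.5592
    y: enter (6,9) at t=4.8969 ← occupied
  → r_3 = 4.8969
beam 4: φ=45°, α=120°
  dir = (cos 120°, sin 120°) = (-0.5000, 0.8660); from cell (4,4)
  next x-line at t=1.6400, next y-line at t=0.8429; Δt_x=2.0000, Δt_y=1.1547
    y: enter (4,5) at t=0.8429
    x: enter (3,5) at t=1.6400
    y: enter (3,6) at t=1.9976
    y: enter (3,7) at t=3.1523
    x: enter (2,7) at t=3.6400
    y: enter (2,8) at t=4.3070
    y: enter (2,9) at t=5.4617 ← occupied
  → r_4 = 5.4617
beam 5: φ=90°, α=165°
  dir = (cos 165°, sin 165°) = (-0.9659, 0.2588); from cell (4,4)
  next x-line at t=0.8489, next y-line at t=2.8205; Δt_x=1.0353, Δt_y=3.8637
    x: enter (3,4) at t=0.8489
    x: enter (2,4) at t=1.8842 ← occupied
  → r_5 = 1.8842

ranges = [2.2569, 1.3625, 4.8969, 5.4617, 1.8842]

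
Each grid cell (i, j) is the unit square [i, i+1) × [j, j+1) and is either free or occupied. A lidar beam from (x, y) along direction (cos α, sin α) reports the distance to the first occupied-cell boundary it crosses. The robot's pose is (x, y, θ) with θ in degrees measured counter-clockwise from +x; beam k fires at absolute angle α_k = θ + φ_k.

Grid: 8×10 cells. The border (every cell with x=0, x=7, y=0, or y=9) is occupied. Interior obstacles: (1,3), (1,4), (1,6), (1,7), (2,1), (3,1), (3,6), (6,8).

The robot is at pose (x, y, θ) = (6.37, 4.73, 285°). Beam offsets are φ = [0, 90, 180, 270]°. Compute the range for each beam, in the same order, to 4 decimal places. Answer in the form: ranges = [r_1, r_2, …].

ranges = [2.4341, 0.6522, 4.4206, 4.5242]

beam 1: φ=0°, α=285°
  d=(0.2588,-0.9659)  start (6,4)  tX=2.4341 tY=0.7558  stride 1/|dx|=3.8637 1/|dy|=1.0353
    cross y-line → (6,3), t=0.7558
    cross y-line → (6,2), t=1.7910
    cross x-line → (7,2), t=2.4341 (wall)
  → r_1 = 2.4341
beam 2: φ=90°, α=15°
  d=(0.9659,0.2588)  start (6,4)  tX=0.6522 tY=1.0432  stride 1/|dx|=1.0353 1/|dy|=3.8637
    cross x-line → (7,4), t=0.6522 (wall)
  → r_2 = 0.6522
beam 3: φ=180°, α=105°
  d=(-0.2588,0.9659)  start (6,4)  tX=1.4296 tY=0.2795  stride 1/|dx|=3.8637 1/|dy|=1.0353
    cross y-line → (6,5), t=0.2795
    cross y-line → (6,6), t=1.3148
    cross x-line → (5,6), t=1.4296
    cross y-line → (5,7), t=2.3501
    cross y-line → (5,8), t=3.3854
    cross y-line → (5,9), t=4.4206 (wall)
  → r_3 = 4.4206
beam 4: φ=270°, α=195°
  d=(-0.9659,-0.2588)  start (6,4)  tX=0.3831 tY=2.8205  stride 1/|dx|=1.0353 1/|dy|=3.8637
    cross x-line → (5,4), t=0.3831
    cross x-line → (4,4), t=1.4183
    cross x-line → (3,4), t=2.4536
    cross y-line → (3,3), t=2.8205
    cross x-line → (2,3), t=3.4889
    cross x-line → (1,3), t=4.5242 (wall)
  → r_4 = 4.5242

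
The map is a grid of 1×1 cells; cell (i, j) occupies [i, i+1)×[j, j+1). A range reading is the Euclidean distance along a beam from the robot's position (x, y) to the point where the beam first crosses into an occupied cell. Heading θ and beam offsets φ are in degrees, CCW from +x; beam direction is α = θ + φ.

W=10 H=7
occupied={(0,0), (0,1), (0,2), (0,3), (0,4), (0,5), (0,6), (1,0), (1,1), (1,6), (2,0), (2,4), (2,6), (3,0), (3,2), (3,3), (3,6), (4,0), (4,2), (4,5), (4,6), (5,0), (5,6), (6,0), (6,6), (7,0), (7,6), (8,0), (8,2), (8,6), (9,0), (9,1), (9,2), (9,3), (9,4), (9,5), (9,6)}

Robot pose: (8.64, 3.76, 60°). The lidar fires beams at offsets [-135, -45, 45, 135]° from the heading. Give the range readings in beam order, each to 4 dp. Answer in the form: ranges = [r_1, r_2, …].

ranges = [0.7868, 0.3727, 2.3190, 3.7684]

beam 1: φ=-135°, α=285°
  cosα=0.2588 sinα=-0.9659 | (8,3) | tMaxX 1.3909 tMaxY 0.7868 | tΔX 3.8637 tΔY 1.0353
    t=0.7868 [y] (8,2) — stop
  → r_1 = 0.7868
beam 2: φ=-45°, α=15°
  cosα=0.9659 sinα=0.2588 | (8,3) | tMaxX 0.3727 tMaxY 0.9273 | tΔX 1.0353 tΔY 3.8637
    t=0.3727 [x] (9,3) — stop
  → r_2 = 0.3727
beam 3: φ=45°, α=105°
  cosα=-0.2588 sinα=0.9659 | (8,3) | tMaxX 2.4728 tMaxY 0.2485 | tΔX 3.8637 tΔY 1.0353
    t=0.2485 [y] (8,4)
    t=1.2837 [y] (8,5)
    t=2.3190 [y] (8,6) — stop
  → r_3 = 2.3190
beam 4: φ=135°, α=195°
  cosα=-0.9659 sinα=-0.2588 | (8,3) | tMaxX 0.6626 tMaxY 2.9364 | tΔX 1.0353 tΔY 3.8637
    t=0.6626 [x] (7,3)
    t=1.6979 [x] (6,3)
    t=2.7331 [x] (5,3)
    t=2.9364 [y] (5,2)
    t=3.7684 [x] (4,2) — stop
  → r_4 = 3.7684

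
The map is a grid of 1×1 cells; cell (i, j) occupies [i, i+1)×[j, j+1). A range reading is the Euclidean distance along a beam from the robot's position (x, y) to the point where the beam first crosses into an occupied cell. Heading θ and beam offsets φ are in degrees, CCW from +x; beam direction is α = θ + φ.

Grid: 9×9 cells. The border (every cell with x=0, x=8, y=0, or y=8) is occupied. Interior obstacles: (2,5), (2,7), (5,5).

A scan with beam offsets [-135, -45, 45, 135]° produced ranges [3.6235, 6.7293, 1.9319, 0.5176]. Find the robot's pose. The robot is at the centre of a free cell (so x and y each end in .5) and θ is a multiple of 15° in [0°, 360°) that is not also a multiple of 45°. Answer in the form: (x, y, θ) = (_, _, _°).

(x, y, θ) = (7.5, 4.5, 240°)

Enumerate (i+0.5, j+0.5, θ) over the 46 free cells and 16 admissible headings. For each, cast all 4 beams and compare to the given ranges.
  (7.5, 6.5, 120°): beam 1 = 0.5176 ≠ 3.6235 ✗
  (1.5, 3.5, 195°): beam 1 = 1.7321 ≠ 3.6235 ✗
  (2.5, 3.5, 150°): beam 1 = 5.6940 ≠ 3.6235 ✗
  (6.5, 1.5, 285°): beam 1 = 6.3509 ≠ 3.6235 ✗
  …
  (7.5, 4.5, 240°): r_1=3.6235, r_2=6.7293, r_3=1.9319, r_4=0.5176 — all match ✓
Only this pose fits every beam.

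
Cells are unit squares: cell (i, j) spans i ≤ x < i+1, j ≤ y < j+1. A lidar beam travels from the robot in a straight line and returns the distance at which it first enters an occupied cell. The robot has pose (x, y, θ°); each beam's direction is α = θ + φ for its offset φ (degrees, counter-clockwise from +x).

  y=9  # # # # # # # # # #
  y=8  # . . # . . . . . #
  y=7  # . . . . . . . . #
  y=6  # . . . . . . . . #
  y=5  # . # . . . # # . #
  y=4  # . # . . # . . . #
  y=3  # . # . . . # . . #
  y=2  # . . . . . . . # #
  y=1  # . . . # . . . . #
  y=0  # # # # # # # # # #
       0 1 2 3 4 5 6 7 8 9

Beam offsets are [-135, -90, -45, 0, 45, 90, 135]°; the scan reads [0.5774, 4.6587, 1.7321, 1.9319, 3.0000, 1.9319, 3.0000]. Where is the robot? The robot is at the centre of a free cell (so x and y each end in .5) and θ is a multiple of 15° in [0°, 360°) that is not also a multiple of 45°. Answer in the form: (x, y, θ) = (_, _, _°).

(x, y, θ) = (4.5, 2.5, 75°)

Enumerate (i+0.5, j+0.5, θ) over the 54 free cells and 16 admissible headings. For each, cast all 7 beams and compare to the given ranges.
  (8.5, 5.5, 105°): beam 2 = 0.5176 ≠ 4.6587 ✗
  (7.5, 7.5, 255°): beam 1 = 1.7321 ≠ 0.5774 ✗
  (8.5, 8.5, 345°): beam 1 = 6.3509 ≠ 0.5774 ✗
  (6.5, 6.5, 120°): beam 1 = 2.5882 ≠ 0.5774 ✗
  (8.5, 3.5, 285°): beam 1 = 2.8868 ≠ 0.5774 ✗
  …
  (4.5, 2.5, 75°): r_1=0.5774, r_2=4.6587, r_3=1.7321, r_4=1.9319, r_5=3.0000, r_6=1.9319, r_7=3.0000 — all match ✓
Unique over the lattice → pose = (4.5, 2.5, 75°).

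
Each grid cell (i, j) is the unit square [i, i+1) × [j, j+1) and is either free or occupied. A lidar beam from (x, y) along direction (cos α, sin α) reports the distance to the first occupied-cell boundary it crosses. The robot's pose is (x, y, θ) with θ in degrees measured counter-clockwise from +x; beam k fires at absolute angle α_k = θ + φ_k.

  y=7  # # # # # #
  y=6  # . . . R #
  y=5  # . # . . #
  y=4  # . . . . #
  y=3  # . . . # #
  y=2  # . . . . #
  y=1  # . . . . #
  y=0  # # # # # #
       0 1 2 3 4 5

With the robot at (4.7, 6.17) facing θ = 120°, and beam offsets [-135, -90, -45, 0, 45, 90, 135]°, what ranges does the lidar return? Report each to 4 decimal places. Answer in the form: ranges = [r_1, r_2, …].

beam 1: φ=-135°, α=345°
  dir = (cos 345°, sin 345°) = (0.9659, -0.2588); from cell (4,6)
  next x-line at t=0.3106, next y-line at t=0.6568; Δt_x=1.0353, Δt_y=3.8637
    x: enter (5,6) at t=0.3106 ← occupied
  → r_1 = 0.3106
beam 2: φ=-90°, α=30°
  dir = (cos 30°, sin 30°) = (0.8660, 0.5000); from cell (4,6)
  next x-line at t=0.3464, next y-line at t=1.6600; Δt_x=1.1547, Δt_y=2.0000
    x: enter (5,6) at t=0.3464 ← occupied
  → r_2 = 0.3464
beam 3: φ=-45°, α=75°
  dir = (cos 75°, sin 75°) = (0.2588, 0.9659); from cell (4,6)
  next x-line at t=1.1591, next y-line at t=0.8593; Δt_x=3.8637, Δt_y=1.0353
    y: enter (4,7) at t=0.8593 ← occupied
  → r_3 = 0.8593
beam 4: φ=0°, α=120°
  dir = (cos 120°, sin 120°) = (-0.5000, 0.8660); from cell (4,6)
  next x-line at t=1.4000, next y-line at t=0.9584; Δt_x=2.0000, Δt_y=1.1547
    y: enter (4,7) at t=0.9584 ← occupied
  → r_4 = 0.9584
beam 5: φ=45°, α=165°
  dir = (cos 165°, sin 165°) = (-0.9659, 0.2588); from cell (4,6)
  next x-line at t=0.7247, next y-line at t=3.2069; Δt_x=1.0353, Δt_y=3.8637
    x: enter (3,6) at t=0.7247
    x: enter (2,6) at t=1.7600
    x: enter (1,6) at t=2.7952
    y: enter (1,7) at t=3.2069 ← occupied
  → r_5 = 3.2069
beam 6: φ=90°, α=210°
  dir = (cos 210°, sin 210°) = (-0.8660, -0.5000); from cell (4,6)
  next x-line at t=0.8083, next y-line at t=0.3400; Δt_x=1.1547, Δt_y=2.0000
    y: enter (4,5) at t=0.3400
    x: enter (3,5) at t=0.8083
    x: enter (2,5) at t=1.9630 ← occupied
  → r_6 = 1.9630
beam 7: φ=135°, α=255°
  dir = (cos 255°, sin 255°) = (-0.2588, -0.9659); from cell (4,6)
  next x-line at t=2.7046, next y-line at t=0.1760; Δt_x=3.8637, Δt_y=1.0353
    y: enter (4,5) at t=0.1760
    y: enter (4,4) at t=1.2113
    y: enter (4,3) at t=2.2465 ← occupied
  → r_7 = 2.2465

ranges = [0.3106, 0.3464, 0.8593, 0.9584, 3.2069, 1.9630, 2.2465]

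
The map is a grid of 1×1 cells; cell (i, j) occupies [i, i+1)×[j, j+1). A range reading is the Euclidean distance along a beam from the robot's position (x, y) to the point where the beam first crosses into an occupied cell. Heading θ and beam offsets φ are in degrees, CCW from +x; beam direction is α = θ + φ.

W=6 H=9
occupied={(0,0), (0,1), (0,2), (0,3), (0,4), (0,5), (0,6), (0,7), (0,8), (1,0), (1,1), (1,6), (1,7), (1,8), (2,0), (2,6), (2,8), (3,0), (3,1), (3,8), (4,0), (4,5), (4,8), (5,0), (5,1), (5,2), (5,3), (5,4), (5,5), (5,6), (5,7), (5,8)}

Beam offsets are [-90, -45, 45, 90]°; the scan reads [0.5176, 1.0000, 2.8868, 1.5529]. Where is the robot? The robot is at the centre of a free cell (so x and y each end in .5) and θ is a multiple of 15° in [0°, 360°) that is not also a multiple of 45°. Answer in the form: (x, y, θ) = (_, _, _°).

(x, y, θ) = (4.5, 6.5, 105°)

Enumerate (i+0.5, j+0.5, θ) over the 22 free cells and 16 admissible headings. For each, cast all 4 beams and compare to the given ranges.
  (2.5, 1.5, 285°): beam 2 = 0.5774 ≠ 1.0000 ✗
  (3.5, 5.5, 285°): beam 1 = 2.5882 ≠ 0.5176 ✗
  (4.5, 6.5, 285°): beam 1 = 1.5529 ≠ 0.5176 ✗
  (3.5, 6.5, 210°): beam 1 = 1.7321 ≠ 0.5176 ✗
  …
  (4.5, 6.5, 105°): r_1=0.5176, r_2=1.0000, r_3=2.8868, r_4=1.5529 — all match ✓
Unique over the lattice → pose = (4.5, 6.5, 105°).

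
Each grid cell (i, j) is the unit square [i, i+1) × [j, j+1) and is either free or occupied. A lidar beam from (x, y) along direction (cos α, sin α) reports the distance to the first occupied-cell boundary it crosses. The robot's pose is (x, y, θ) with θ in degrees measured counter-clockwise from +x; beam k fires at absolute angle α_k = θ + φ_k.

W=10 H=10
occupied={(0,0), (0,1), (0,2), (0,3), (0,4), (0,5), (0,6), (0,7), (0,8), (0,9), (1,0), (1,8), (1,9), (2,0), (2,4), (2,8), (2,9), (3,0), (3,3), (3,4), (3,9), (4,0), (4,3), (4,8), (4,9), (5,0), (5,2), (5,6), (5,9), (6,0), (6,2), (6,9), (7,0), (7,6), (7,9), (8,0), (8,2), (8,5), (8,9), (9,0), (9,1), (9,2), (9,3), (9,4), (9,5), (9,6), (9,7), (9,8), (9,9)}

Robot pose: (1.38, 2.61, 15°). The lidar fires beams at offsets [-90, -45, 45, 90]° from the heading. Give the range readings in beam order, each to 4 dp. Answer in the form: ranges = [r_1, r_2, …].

beam 1: φ=-90°, α=285°
  direction (0.2588, -0.9659); cell (1,2); t to first gridline: x 2.3955, y 0.6315 (then +3.8637 / +1.0353)
    (1,1) via y @ 0.6315
    (1,0) via y @ 1.6668  # hit
  → r_1 = 1.6668
beam 2: φ=-45°, α=330°
  direction (0.8660, -0.5000); cell (1,2); t to first gridline: x 0.7159, y 1.2200 (then +1.1547 / +2.0000)
    (2,2) via x @ 0.7159
    (2,1) via y @ 1.2200
    (3,1) via x @ 1.8706
    (4,1) via x @ 3.0253
    (4,0) via y @ 3.2200  # hit
  → r_2 = 3.2200
beam 3: φ=45°, α=60°
  direction (0.5000, 0.8660); cell (1,2); t to first gridline: x 1.2400, y 0.4503 (then +2.0000 / +1.1547)
    (1,3) via y @ 0.4503
    (2,3) via x @ 1.2400
    (2,4) via y @ 1.6050  # hit
  → r_3 = 1.6050
beam 4: φ=90°, α=105°
  direction (-0.2588, 0.9659); cell (1,2); t to first gridline: x 1.4682, y 0.4038 (then +3.8637 / +1.0353)
    (1,3) via y @ 0.4038
    (1,4) via y @ 1.4390
    (0,4) via x @ 1.4682  # hit
  → r_4 = 1.4682

ranges = [1.6668, 3.2200, 1.6050, 1.4682]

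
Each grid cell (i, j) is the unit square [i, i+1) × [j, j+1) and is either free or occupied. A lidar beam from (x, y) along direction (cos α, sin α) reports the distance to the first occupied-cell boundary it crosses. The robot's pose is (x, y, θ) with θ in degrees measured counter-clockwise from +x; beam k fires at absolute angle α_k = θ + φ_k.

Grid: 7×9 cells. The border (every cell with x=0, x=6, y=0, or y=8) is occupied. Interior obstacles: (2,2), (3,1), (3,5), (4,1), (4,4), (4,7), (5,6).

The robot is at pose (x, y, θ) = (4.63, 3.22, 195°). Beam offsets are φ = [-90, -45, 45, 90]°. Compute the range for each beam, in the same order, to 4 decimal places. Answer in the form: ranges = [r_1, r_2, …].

beam 1: φ=-90°, α=105°
  direction (-0.2588, 0.9659); cell (4,3); t to first gridline: x 2.4341, y 0.8075 (then +3.8637 / +1.0353)
    (4,4) via y @ 0.8075  # hit
  → r_1 = 0.8075
beam 2: φ=-45°, α=150°
  direction (-0.8660, 0.5000); cell (4,3); t to first gridline: x 0.7275, y 1.5600 (then +1.1547 / +2.0000)
    (3,3) via x @ 0.7275
    (3,4) via y @ 1.5600
    (2,4) via x @ 1.8822
    (1,4) via x @ 3.0369
    (1,5) via y @ 3.5600
    (0,5) via x @ 4.1916  # hit
  → r_2 = 4.1916
beam 3: φ=45°, α=240°
  direction (-0.5000, -0.8660); cell (4,3); t to first gridline: x 1.2600, y 0.2540 (then +2.0000 / +1.1547)
    (4,2) via y @ 0.2540
    (3,2) via x @ 1.2600
    (3,1) via y @ 1.4087  # hit
  → r_3 = 1.4087
beam 4: φ=90°, α=285°
  direction (0.2588, -0.9659); cell (4,3); t to first gridline: x 1.4296, y 0.2278 (then +3.8637 / +1.0353)
    (4,2) via y @ 0.2278
    (4,1) via y @ 1.2630  # hit
  → r_4 = 1.2630

ranges = [0.8075, 4.1916, 1.4087, 1.2630]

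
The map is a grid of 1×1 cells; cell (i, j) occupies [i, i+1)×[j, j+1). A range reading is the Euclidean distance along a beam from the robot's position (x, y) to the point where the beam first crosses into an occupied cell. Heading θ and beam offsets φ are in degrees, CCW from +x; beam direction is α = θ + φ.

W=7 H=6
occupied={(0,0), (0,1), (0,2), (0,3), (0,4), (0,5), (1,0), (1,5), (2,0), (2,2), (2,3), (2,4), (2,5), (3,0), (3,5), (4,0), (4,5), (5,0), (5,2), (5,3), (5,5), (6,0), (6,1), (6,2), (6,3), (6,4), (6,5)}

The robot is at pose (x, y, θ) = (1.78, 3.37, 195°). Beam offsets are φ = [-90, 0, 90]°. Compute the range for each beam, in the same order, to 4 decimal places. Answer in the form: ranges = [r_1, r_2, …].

ranges = [1.6875, 0.8075, 0.8500]

beam 1: φ=-90°, α=105°
  dir = (cos 105°, sin 105°) = (-0.2588, 0.9659); from cell (1,3)
  next x-line at t=3.0137, next y-line at t=0.6522; Δt_x=3.8637, Δt_y=1.0353
    y: enter (1,4) at t=0.6522
    y: enter (1,5) at t=1.6875 ← occupied
  → r_1 = 1.6875
beam 2: φ=0°, α=195°
  dir = (cos 195°, sin 195°) = (-0.9659, -0.2588); from cell (1,3)
  next x-line at t=0.8075, next y-line at t=1.4296; Δt_x=1.0353, Δt_y=3.8637
    x: enter (0,3) at t=0.8075 ← occupied
  → r_2 = 0.8075
beam 3: φ=90°, α=285°
  dir = (cos 285°, sin 285°) = (0.2588, -0.9659); from cell (1,3)
  next x-line at t=0.8500, next y-line at t=0.3831; Δt_x=3.8637, Δt_y=1.0353
    y: enter (1,2) at t=0.3831
    x: enter (2,2) at t=0.8500 ← occupied
  → r_3 = 0.8500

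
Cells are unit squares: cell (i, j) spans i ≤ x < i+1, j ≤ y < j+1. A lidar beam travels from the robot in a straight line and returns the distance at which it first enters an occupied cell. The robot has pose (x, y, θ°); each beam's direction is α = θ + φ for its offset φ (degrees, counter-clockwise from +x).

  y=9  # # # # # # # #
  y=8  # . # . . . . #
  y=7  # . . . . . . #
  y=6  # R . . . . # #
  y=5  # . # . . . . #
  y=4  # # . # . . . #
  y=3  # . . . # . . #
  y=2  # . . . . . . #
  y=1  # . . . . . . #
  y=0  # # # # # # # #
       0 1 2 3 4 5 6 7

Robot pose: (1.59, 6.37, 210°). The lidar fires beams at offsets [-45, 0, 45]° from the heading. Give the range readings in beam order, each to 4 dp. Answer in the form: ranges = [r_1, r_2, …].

ranges = [0.6108, 0.6813, 1.4183]

beam 1: φ=-45°, α=165°
  dir = (cos 165°, sin 165°) = (-0.9659, 0.2588); from cell (1,6)
  next x-line at t=0.6108, next y-line at t=2.4341; Δt_x=1.0353, Δt_y=3.8637
    x: enter (0,6) at t=0.6108 ← occupied
  → r_1 = 0.6108
beam 2: φ=0°, α=210°
  dir = (cos 210°, sin 210°) = (-0.8660, -0.5000); from cell (1,6)
  next x-line at t=0.6813, next y-line at t=0.7400; Δt_x=1.1547, Δt_y=2.0000
    x: enter (0,6) at t=0.6813 ← occupied
  → r_2 = 0.6813
beam 3: φ=45°, α=255°
  dir = (cos 255°, sin 255°) = (-0.2588, -0.9659); from cell (1,6)
  next x-line at t=2.2796, next y-line at t=0.3831; Δt_x=3.8637, Δt_y=1.0353
    y: enter (1,5) at t=0.3831
    y: enter (1,4) at t=1.4183 ← occupied
  → r_3 = 1.4183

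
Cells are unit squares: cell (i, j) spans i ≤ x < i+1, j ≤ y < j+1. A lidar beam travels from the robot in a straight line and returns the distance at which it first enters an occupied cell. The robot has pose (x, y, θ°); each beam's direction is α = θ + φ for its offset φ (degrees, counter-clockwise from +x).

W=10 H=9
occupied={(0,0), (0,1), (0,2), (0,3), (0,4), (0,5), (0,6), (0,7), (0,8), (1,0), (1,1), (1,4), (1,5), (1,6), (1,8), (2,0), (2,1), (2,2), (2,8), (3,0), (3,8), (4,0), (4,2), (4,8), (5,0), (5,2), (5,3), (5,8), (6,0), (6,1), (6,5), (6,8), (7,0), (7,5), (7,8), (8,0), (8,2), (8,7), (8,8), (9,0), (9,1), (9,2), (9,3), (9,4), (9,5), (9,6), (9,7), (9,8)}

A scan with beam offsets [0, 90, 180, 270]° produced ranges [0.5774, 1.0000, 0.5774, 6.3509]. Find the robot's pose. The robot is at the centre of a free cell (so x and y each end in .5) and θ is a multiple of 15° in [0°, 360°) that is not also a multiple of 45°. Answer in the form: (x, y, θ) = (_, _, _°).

The pose lattice has 42·16 = 672 candidates. Test each by forward raycasting.
  (4.5, 7.5, 165°): beam 1 = 1.9319 ≠ 0.5774 ✗
  (8.5, 4.5, 165°): beam 1 = 1.9319 ≠ 0.5774 ✗
  (8.5, 1.5, 210°): beam 1 = 1.0000 ≠ 0.5774 ✗
  (4.5, 4.5, 195°): beam 1 = 3.6235 ≠ 0.5774 ✗
  (8.5, 5.5, 150°): beam 2 = 4.0415 ≠ 1.0000 ✗
  …
  (3.5, 2.5, 150°): r_1=0.5774, r_2=1.0000, r_3=0.5774, r_4=6.3509 — all match ✓
Only this pose fits every beam.

(x, y, θ) = (3.5, 2.5, 150°)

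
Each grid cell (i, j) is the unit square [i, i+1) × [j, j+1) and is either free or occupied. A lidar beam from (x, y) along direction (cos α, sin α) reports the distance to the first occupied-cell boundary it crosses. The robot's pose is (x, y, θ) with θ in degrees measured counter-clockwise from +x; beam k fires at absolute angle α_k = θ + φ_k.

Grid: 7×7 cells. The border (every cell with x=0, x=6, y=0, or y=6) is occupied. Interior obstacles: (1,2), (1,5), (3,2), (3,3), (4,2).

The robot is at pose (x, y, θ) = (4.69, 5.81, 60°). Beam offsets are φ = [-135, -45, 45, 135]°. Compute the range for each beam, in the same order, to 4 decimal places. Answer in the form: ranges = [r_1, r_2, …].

beam 1: φ=-135°, α=285°
  dir = (cos 285°, sin 285°) = (0.2588, -0.9659); from cell (4,5)
  next x-line at t=1.1977, next y-line at t=0.8386; Δt_x=3.8637, Δt_y=1.0353
    y: enter (4,4) at t=0.8386
    x: enter (5,4) at t=1.1977
    y: enter (5,3) at t=1.8738
    y: enter (5,2) at t=2.9091
    y: enter (5,1) at t=3.9444
    y: enter (5,0) at t=4.9797 ← occupied
  → r_1 = 4.9797
beam 2: φ=-45°, α=15°
  dir = (cos 15°, sin 15°) = (0.9659, 0.2588); from cell (4,5)
  next x-line at t=0.3209, next y-line at t=0.7341; Δt_x=1.0353, Δt_y=3.8637
    x: enter (5,5) at t=0.3209
    y: enter (5,6) at t=0.7341 ← occupied
  → r_2 = 0.7341
beam 3: φ=45°, α=105°
  dir = (cos 105°, sin 105°) = (-0.2588, 0.9659); from cell (4,5)
  next x-line at t=2.6660, next y-line at t=0.1967; Δt_x=3.8637, Δt_y=1.0353
    y: enter (4,6) at t=0.1967 ← occupied
  → r_3 = 0.1967
beam 4: φ=135°, α=195°
  dir = (cos 195°, sin 195°) = (-0.9659, -0.2588); from cell (4,5)
  next x-line at t=0.7143, next y-line at t=3.1296; Δt_x=1.0353, Δt_y=3.8637
    x: enter (3,5) at t=0.7143
    x: enter (2,5) at t=1.7496
    x: enter (1,5) at t=2.7849 ← occupied
  → r_4 = 2.7849

ranges = [4.9797, 0.7341, 0.1967, 2.7849]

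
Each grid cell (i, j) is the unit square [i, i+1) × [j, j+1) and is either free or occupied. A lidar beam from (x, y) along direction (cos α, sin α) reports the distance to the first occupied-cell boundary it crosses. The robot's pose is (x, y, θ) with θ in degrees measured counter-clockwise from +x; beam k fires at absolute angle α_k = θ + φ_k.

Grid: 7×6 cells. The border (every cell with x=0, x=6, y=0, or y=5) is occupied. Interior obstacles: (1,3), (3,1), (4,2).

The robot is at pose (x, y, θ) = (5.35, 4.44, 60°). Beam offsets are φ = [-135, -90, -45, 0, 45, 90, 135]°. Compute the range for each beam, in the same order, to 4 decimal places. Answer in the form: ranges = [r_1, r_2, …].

beam 1: φ=-135°, α=285°
  d=(0.2588,-0.9659)  start (5,4)  tX=2.5114 tY=0.4555  stride 1/|dx|=3.8637 1/|dy|=1.0353
    cross y-line → (5,3), t=0.4555
    cross y-line → (5,2), t=1.4908
    cross x-line → (6,2), t=2.5114 (wall)
  → r_1 = 2.5114
beam 2: φ=-90°, α=330°
  d=(0.8660,-0.5000)  start (5,4)  tX=0.7506 tY=0.8800  stride 1/|dx|=1.1547 1/|dy|=2.0000
    cross x-line → (6,4), t=0.7506 (wall)
  → r_2 = 0.7506
beam 3: φ=-45°, α=15°
  d=(0.9659,0.2588)  start (5,4)  tX=0.6729 tY=2.1637  stride 1/|dx|=1.0353 1/|dy|=3.8637
    cross x-line → (6,4), t=0.6729 (wall)
  → r_3 = 0.6729
beam 4: φ=0°, α=60°
  d=(0.5000,0.8660)  start (5,4)  tX=1.3000 tY=0.6466  stride 1/|dx|=2.0000 1/|dy|=1.1547
    cross y-line → (5,5), t=0.6466 (wall)
  → r_4 = 0.6466
beam 5: φ=45°, α=105°
  d=(-0.2588,0.9659)  start (5,4)  tX=1.3523 tY=0.5798  stride 1/|dx|=3.8637 1/|dy|=1.0353
    cross y-line → (5,5), t=0.5798 (wall)
  → r_5 = 0.5798
beam 6: φ=90°, α=150°
  d=(-0.8660,0.5000)  start (5,4)  tX=0.4041 tY=1.1200  stride 1/|dx|=1.1547 1/|dy|=2.0000
    cross x-line → (4,4), t=0.4041
    cross y-line → (4,5), t=1.1200 (wall)
  → r_6 = 1.1200
beam 7: φ=135°, α=195°
  d=(-0.9659,-0.2588)  start (5,4)  tX=0.3623 tY=1.7000  stride 1/|dx|=1.0353 1/|dy|=3.8637
    cross x-line → (4,4), t=0.3623
    cross x-line → (3,4), t=1.3976
    cross y-line → (3,3), t=1.7000
    cross x-line → (2,3), t=2.4329
    cross x-line → (1,3), t=3.4682 (wall)
  → r_7 = 3.4682

ranges = [2.5114, 0.7506, 0.6729, 0.6466, 0.5798, 1.1200, 3.4682]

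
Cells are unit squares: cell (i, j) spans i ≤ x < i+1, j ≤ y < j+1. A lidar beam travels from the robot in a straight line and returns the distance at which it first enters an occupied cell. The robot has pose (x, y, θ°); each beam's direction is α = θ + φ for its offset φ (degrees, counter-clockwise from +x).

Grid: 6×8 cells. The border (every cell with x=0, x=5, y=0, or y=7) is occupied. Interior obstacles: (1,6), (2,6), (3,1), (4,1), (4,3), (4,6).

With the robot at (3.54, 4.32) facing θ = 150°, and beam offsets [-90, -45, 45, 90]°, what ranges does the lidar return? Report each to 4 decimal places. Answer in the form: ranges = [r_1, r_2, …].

ranges = [1.9399, 2.0864, 2.6296, 3.8336]

beam 1: φ=-90°, α=60°
  direction (0.5000, 0.8660); cell (3,4); t to first gridline: x 0.9200, y 0.7852 (then +2.0000 / +1.1547)
    (3,5) via y @ 0.7852
    (4,5) via x @ 0.9200
    (4,6) via y @ 1.9399  # hit
  → r_1 = 1.9399
beam 2: φ=-45°, α=105°
  direction (-0.2588, 0.9659); cell (3,4); t to first gridline: x 2.0864, y 0.7040 (then +3.8637 / +1.0353)
    (3,5) via y @ 0.7040
    (3,6) via y @ 1.7393
    (2,6) via x @ 2.0864  # hit
  → r_2 = 2.0864
beam 3: φ=45°, α=195°
  direction (-0.9659, -0.2588); cell (3,4); t to first gridline: x 0.5590, y 1.2364 (then +1.0353 / +3.8637)
    (2,4) via x @ 0.5590
    (2,3) via y @ 1.2364
    (1,3) via x @ 1.5943
    (0,3) via x @ 2.6296  # hit
  → r_3 = 2.6296
beam 4: φ=90°, α=240°
  direction (-0.5000, -0.8660); cell (3,4); t to first gridline: x 1.0800, y 0.3695 (then +2.0000 / +1.1547)
    (3,3) via y @ 0.3695
    (2,3) via x @ 1.0800
    (2,2) via y @ 1.5242
    (2,1) via y @ 2.6789
    (1,1) via x @ 3.0800
    (1,0) via y @ 3.8336  # hit
  → r_4 = 3.8336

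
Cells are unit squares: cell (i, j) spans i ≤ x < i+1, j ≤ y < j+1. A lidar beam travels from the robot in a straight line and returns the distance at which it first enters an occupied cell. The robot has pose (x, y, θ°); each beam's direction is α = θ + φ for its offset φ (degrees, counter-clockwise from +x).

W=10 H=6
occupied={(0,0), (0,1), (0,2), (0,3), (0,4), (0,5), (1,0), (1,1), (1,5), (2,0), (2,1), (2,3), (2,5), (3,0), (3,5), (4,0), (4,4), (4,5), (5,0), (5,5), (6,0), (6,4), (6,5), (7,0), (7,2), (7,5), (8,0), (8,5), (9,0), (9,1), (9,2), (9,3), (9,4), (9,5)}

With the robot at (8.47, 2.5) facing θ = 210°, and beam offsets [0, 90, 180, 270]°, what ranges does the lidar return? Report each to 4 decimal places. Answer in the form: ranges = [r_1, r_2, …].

beam 1: φ=0°, α=210°
  direction (-0.8660, -0.5000); cell (8,2); t to first gridline: x 0.5427, y 1.0000 (then +1.1547 / +2.0000)
    (7,2) via x @ 0.5427  # hit
  → r_1 = 0.5427
beam 2: φ=90°, α=300°
  direction (0.5000, -0.8660); cell (8,2); t to first gridline: x 1.0600, y 0.5774 (then +2.0000 / +1.1547)
    (8,1) via y @ 0.5774
    (9,1) via x @ 1.0600  # hit
  → r_2 = 1.0600
beam 3: φ=180°, α=30°
  direction (0.8660, 0.5000); cell (8,2); t to first gridline: x 0.6120, y 1.0000 (then +1.1547 / +2.0000)
    (9,2) via x @ 0.6120  # hit
  → r_3 = 0.6120
beam 4: φ=270°, α=120°
  direction (-0.5000, 0.8660); cell (8,2); t to first gridline: x 0.9400, y 0.5774 (then +2.0000 / +1.1547)
    (8,3) via y @ 0.5774
    (7,3) via x @ 0.9400
    (7,4) via y @ 1.7321
    (7,5) via y @ 2.8868  # hit
  → r_4 = 2.8868

ranges = [0.5427, 1.0600, 0.6120, 2.8868]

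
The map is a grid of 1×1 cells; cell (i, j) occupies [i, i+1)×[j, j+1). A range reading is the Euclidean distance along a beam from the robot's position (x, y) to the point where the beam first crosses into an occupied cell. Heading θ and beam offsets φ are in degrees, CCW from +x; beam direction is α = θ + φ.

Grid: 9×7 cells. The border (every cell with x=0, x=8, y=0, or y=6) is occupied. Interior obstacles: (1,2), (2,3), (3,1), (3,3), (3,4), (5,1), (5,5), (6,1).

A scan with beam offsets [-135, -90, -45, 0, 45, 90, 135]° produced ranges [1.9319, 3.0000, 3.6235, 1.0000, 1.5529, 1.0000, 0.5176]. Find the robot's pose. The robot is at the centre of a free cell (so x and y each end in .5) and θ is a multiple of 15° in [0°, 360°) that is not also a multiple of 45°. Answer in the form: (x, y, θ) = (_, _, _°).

(x, y, θ) = (7.5, 2.5, 210°)

Candidates: 27 free-cell centres × 16 headings = 432 poses. Raycast each; keep the one whose scan matches to 4 dp.
  (6.5, 4.5, 120°): beam 1 = 1.5529 ≠ 1.9319 ✗
  (1.5, 4.5, 255°): beam 1 = 1.0000 ≠ 1.9319 ✗
  (2.5, 2.5, 330°): beam 1 = 0.5176 ≠ 1.9319 ✗
  (5.5, 2.5, 330°): beam 2 = 0.5774 ≠ 3.0000 ✗
  …
  (7.5, 2.5, 210°): r_1=1.9319, r_2=3.0000, r_3=3.6235, r_4=1.0000, r_5=1.5529, r_6=1.0000, r_7=0.5176 — all match ✓
Unique over the lattice → pose = (7.5, 2.5, 210°).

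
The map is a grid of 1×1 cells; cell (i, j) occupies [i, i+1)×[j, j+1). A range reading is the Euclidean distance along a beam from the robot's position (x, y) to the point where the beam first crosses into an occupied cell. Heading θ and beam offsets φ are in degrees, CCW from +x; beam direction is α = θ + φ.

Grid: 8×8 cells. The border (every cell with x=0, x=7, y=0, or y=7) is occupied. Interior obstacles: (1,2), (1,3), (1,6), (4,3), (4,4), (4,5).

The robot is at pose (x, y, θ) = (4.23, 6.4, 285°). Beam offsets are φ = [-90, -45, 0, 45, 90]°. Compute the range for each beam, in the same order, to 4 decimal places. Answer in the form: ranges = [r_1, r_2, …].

beam 1: φ=-90°, α=195°
  direction (-0.9659, -0.2588); cell (4,6); t to first gridline: x 0.2381, y 1.5455 (then +1.0353 / +3.8637)
    (3,6) via x @ 0.2381
    (2,6) via x @ 1.2734
    (2,5) via y @ 1.5455
    (1,5) via x @ 2.3087
    (0,5) via x @ 3.3439  # hit
  → r_1 = 3.3439
beam 2: φ=-45°, α=240°
  direction (-0.5000, -0.8660); cell (4,6); t to first gridline: x 0.4600, y 0.4619 (then +2.0000 / +1.1547)
    (3,6) via x @ 0.4600
    (3,5) via y @ 0.4619
    (3,4) via y @ 1.6166
    (2,4) via x @ 2.4600
    (2,3) via y @ 2.7713
    (2,2) via y @ 3.9260
    (1,2) via x @ 4.4600  # hit
  → r_2 = 4.4600
beam 3: φ=0°, α=285°
  direction (0.2588, -0.9659); cell (4,6); t to first gridline: x 2.9751, y 0.4141 (then +3.8637 / +1.0353)
    (4,5) via y @ 0.4141  # hit
  → r_3 = 0.4141
beam 4: φ=45°, α=330°
  direction (0.8660, -0.5000); cell (4,6); t to first gridline: x 0.8891, y 0.8000 (then +1.1547 / +2.0000)
    (4,5) via y @ 0.8000  # hit
  → r_4 = 0.8000
beam 5: φ=90°, α=15°
  direction (0.9659, 0.2588); cell (4,6); t to first gridline: x 0.7972, y 2.3182 (then +1.0353 / +3.8637)
    (5,6) via x @ 0.7972
    (6,6) via x @ 1.8324
    (6,7) via y @ 2.3182  # hit
  → r_5 = 2.3182

ranges = [3.3439, 4.4600, 0.4141, 0.8000, 2.3182]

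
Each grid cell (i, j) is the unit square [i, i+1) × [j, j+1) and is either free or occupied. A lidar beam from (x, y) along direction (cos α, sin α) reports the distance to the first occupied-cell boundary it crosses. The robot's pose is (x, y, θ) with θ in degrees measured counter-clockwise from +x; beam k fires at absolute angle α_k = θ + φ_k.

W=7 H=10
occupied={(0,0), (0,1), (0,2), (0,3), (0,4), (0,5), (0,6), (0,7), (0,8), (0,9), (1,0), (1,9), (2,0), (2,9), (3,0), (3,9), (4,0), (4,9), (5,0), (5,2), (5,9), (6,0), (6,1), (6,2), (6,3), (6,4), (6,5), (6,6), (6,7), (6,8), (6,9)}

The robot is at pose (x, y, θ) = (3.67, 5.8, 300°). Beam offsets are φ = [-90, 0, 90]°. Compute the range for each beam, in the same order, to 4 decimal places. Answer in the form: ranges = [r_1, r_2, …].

ranges = [3.0831, 3.2332, 2.6905]

beam 1: φ=-90°, α=210°
  direction (-0.8660, -0.5000); cell (3,5); t to first gridline: x 0.7736, y 1.6000 (then +1.1547 / +2.0000)
    (2,5) via x @ 0.7736
    (2,4) via y @ 1.6000
    (1,4) via x @ 1.9283
    (0,4) via x @ 3.0831  # hit
  → r_1 = 3.0831
beam 2: φ=0°, α=300°
  direction (0.5000, -0.8660); cell (3,5); t to first gridline: x 0.6600, y 0.9238 (then +2.0000 / +1.1547)
    (4,5) via x @ 0.6600
    (4,4) via y @ 0.9238
    (4,3) via y @ 2.0785
    (5,3) via x @ 2.6600
    (5,2) via y @ 3.2332  # hit
  → r_2 = 3.2332
beam 3: φ=90°, α=30°
  direction (0.8660, 0.5000); cell (3,5); t to first gridline: x 0.3811, y 0.4000 (then +1.1547 / +2.0000)
    (4,5) via x @ 0.3811
    (4,6) via y @ 0.4000
    (5,6) via x @ 1.5358
    (5,7) via y @ 2.4000
    (6,7) via x @ 2.6905  # hit
  → r_3 = 2.6905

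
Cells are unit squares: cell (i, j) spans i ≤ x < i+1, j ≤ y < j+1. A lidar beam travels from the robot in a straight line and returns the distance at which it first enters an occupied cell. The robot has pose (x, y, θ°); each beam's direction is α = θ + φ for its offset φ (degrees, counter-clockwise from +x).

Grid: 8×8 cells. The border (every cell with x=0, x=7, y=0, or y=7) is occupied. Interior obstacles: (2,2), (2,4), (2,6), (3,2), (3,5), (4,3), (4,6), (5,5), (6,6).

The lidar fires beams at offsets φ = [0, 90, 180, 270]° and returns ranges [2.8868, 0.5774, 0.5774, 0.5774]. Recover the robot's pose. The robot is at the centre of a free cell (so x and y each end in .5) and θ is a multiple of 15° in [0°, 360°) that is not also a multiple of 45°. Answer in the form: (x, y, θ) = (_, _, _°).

(x, y, θ) = (4.5, 5.5, 240°)

The pose lattice has 27·16 = 432 candidates. Test each by forward raycasting.
  (6.5, 3.5, 165°): beam 1 = 1.5529 ≠ 2.8868 ✗
  (3.5, 4.5, 285°): beam 1 = 1.5529 ≠ 2.8868 ✗
  (1.5, 2.5, 330°): beam 1 = 0.5774 ≠ 2.8868 ✗
  (4.5, 1.5, 255°): beam 1 = 0.5176 ≠ 2.8868 ✗
  …
  (4.5, 5.5, 240°): r_1=2.8868, r_2=0.5774, r_3=0.5774, r_4=0.5774 — all match ✓
Only this pose fits every beam.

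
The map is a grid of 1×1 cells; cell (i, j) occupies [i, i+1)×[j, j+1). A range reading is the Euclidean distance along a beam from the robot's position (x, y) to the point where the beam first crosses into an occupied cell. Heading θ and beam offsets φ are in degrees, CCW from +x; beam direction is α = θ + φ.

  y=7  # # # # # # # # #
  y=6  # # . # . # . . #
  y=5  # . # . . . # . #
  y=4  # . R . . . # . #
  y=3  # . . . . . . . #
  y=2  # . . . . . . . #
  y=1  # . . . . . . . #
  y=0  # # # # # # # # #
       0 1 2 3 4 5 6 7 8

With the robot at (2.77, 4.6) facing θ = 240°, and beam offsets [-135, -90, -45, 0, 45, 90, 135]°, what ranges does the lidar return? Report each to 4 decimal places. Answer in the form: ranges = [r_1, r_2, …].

beam 1: φ=-135°, α=105°
  cosα=-0.2588 sinα=0.9659 | (2,4) | tMaxX 2.9751 tMaxY 0.4141 | tΔX 3.8637 tΔY 1.0353
    t=0.4141 [y] (2,5) — stop
  → r_1 = 0.4141
beam 2: φ=-90°, α=150°
  cosα=-0.8660 sinα=0.5000 | (2,4) | tMaxX 0.8891 tMaxY 0.8000 | tΔX 1.1547 tΔY 2.0000
    t=0.8000 [y] (2,5) — stop
  → r_2 = 0.8000
beam 3: φ=-45°, α=195°
  cosα=-0.9659 sinα=-0.2588 | (2,4) | tMaxX 0.7972 tMaxY 2.3182 | tΔX 1.0353 tΔY 3.8637
    t=0.7972 [x] (1,4)
    t=1.8324 [x] (0,4) — stop
  → r_3 = 1.8324
beam 4: φ=0°, α=240°
  cosα=-0.5000 sinα=-0.8660 | (2,4) | tMaxX 1.5400 tMaxY 0.6928 | tΔX 2.0000 tΔY 1.1547
    t=0.6928 [y] (2,3)
    t=1.5400 [x] (1,3)
    t=1.8475 [y] (1,2)
    t=3.0022 [y] (1,1)
    t=3.5400 [x] (0,1) — stop
  → r_4 = 3.5400
beam 5: φ=45°, α=285°
  cosα=0.2588 sinα=-0.9659 | (2,4) | tMaxX 0.8887 tMaxY 0.6212 | tΔX 3.8637 tΔY 1.0353
    t=0.6212 [y] (2,3)
    t=0.8887 [x] (3,3)
    t=1.6564 [y] (3,2)
    t=2.6917 [y] (3,1)
    t=3.7270 [y] (3,0) — stop
  → r_5 = 3.7270
beam 6: φ=90°, α=330°
  cosα=0.8660 sinα=-0.5000 | (2,4) | tMaxX 0.2656 tMaxY 1.2000 | tΔX 1.1547 tΔY 2.0000
    t=0.2656 [x] (3,4)
    t=1.2000 [y] (3,3)
    t=1.4203 [x] (4,3)
    t=2.5750 [x] (5,3)
    t=3.2000 [y] (5,2)
    t=3.7297 [x] (6,2)
    t=4.8844 [x] (7,2)
    t=5.2000 [y] (7,1)
    t=6.0391 [x] (8,1) — stop
  → r_6 = 6.0391
beam 7: φ=135°, α=15°
  cosα=0.9659 sinα=0.2588 | (2,4) | tMaxX 0.2381 tMaxY 1.5455 | tΔX 1.0353 tΔY 3.8637
    t=0.2381 [x] (3,4)
    t=1.2734 [x] (4,4)
    t=1.5455 [y] (4,5)
    t=2.3087 [x] (5,5)
    t=3.3439 [x] (6,5) — stop
  → r_7 = 3.3439

ranges = [0.4141, 0.8000, 1.8324, 3.5400, 3.7270, 6.0391, 3.3439]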